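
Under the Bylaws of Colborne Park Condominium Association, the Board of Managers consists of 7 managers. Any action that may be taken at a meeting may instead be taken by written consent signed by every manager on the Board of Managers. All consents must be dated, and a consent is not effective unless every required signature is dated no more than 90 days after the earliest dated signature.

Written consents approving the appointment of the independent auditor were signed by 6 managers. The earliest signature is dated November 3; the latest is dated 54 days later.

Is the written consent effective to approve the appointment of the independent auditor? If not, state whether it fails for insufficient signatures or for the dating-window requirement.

Signatures required: all of 7 — unanimous means all 7, so 7 needed; 6 signed. Insufficient.
Dating window: the latest signature is 54 days after the earliest; the limit is 90 days. Within the window.

Not effective — insufficient signatures.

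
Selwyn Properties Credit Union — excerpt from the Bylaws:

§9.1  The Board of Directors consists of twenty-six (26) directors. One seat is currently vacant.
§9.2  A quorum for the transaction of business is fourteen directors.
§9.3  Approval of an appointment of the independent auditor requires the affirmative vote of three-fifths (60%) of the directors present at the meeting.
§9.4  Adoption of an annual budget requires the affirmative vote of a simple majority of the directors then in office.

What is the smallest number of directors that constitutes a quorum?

14

The quorum is fixed at 14.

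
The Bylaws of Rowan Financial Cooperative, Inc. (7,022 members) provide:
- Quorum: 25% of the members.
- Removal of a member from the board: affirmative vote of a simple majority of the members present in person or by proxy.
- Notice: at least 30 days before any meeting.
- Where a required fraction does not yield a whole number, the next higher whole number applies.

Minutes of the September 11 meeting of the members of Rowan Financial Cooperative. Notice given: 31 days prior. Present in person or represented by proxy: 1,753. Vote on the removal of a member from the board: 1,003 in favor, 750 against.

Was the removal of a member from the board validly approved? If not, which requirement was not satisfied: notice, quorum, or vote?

Invalid — quorum requirement not satisfied.

Notice: 31 days given; 30 required. Satisfied.
Quorum: 25% of 7,022 = 1,755.50, rounded up to 1,756; 1,753 present. Not satisfied.
Vote: requires a majority of those present (1,753); a majority of 1753 is 877, so 877 needed; 1,003 in favor. Satisfied.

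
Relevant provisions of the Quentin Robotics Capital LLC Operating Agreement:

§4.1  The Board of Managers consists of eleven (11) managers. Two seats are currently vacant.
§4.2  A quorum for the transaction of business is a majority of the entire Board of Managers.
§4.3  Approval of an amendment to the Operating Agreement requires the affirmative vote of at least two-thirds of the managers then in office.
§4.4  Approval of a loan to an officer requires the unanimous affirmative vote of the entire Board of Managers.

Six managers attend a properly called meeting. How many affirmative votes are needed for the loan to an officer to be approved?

11

The loan to an officer requires the unanimous vote of the entire Board of Managers (11).
Unanimous means all 11.
(Only 6 can vote, so the loan to an officer cannot pass at this meeting, but the required vote is still 11.)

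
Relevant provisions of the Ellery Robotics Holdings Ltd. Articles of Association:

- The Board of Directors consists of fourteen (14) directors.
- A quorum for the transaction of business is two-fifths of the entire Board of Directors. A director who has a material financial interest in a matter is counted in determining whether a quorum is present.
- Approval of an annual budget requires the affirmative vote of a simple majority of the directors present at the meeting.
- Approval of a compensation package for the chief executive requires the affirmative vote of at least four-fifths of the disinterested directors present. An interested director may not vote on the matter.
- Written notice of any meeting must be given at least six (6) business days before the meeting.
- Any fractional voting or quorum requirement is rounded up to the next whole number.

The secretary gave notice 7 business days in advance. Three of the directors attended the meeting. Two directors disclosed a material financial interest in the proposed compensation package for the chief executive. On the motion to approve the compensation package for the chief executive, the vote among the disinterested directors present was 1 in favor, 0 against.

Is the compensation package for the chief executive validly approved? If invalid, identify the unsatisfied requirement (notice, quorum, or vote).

Notice: 7 business days given; 6 required (7 ≥ 6). Satisfied.
Quorum: 3 present (interested directors count toward quorum); quorum is 6. Not satisfied.
Vote: the compensation package for the chief executive requires four-fifths of the disinterested directors present (3 − 2 = 1). 4/5 of 1 = 0.80, rounded up to 1, so 1 affirmative vote is needed; 1 voted in favor. Satisfied. (Moot — without a quorum no business can be validly transacted.)

Invalid — quorum requirement not satisfied.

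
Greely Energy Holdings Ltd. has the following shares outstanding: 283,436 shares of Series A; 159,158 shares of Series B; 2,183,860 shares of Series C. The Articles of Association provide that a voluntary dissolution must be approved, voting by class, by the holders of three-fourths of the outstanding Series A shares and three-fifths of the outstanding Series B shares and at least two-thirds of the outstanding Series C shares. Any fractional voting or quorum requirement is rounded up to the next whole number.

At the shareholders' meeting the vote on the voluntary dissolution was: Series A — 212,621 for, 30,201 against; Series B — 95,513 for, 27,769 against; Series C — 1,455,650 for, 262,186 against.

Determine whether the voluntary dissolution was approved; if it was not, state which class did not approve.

Series A: 3/4 of 283436 = 212577; 212,577 required, 212,621 in favor — approved.
Series B: 3/5 of 159158 = 95494.80, rounded up to 95495; 95,495 required, 95,513 in favor — approved.
Series C: 2/3 of 2183860 = 1455906.67, rounded up to 1455907; 1,455,907 required, 1,455,650 in favor — not approved.

Not approved — the Series C shares did not give the required vote.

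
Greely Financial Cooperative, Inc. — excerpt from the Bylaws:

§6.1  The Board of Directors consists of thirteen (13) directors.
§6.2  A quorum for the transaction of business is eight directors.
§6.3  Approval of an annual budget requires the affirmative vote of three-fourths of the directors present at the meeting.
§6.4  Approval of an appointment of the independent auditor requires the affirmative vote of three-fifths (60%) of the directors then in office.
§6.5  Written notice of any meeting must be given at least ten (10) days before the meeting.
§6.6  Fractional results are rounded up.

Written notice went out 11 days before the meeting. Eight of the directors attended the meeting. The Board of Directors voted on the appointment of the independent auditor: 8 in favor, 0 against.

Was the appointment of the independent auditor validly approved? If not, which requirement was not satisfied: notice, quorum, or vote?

Notice: 11 days given; 10 required (11 ≥ 10). Satisfied.
Quorum: 8 present; quorum is 8. Satisfied.
Vote: the appointment of the independent auditor requires three-fifths of the directors then in office (13). 3/5 of 13 = 7.80, rounded up to 8, so 8 affirmative votes are needed; 8 voted in favor. Satisfied.

Valid — all requirements satisfied.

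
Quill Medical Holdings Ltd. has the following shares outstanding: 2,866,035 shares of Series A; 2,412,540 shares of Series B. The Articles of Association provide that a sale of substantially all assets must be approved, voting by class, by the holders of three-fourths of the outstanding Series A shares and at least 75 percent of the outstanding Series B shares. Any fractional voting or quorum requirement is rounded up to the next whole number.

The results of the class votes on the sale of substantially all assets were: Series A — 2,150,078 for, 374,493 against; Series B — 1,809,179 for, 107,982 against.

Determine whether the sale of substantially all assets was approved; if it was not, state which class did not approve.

Series A: 3/4 of 2866035 = 2149526.25, rounded up to 2149527; 2,149,527 required, 2,150,078 in favor — approved.
Series B: 3/4 of 2412540 = 1809405; 1,809,405 required, 1,809,179 in favor — not approved.

Not approved — the Series B shares did not give the required vote.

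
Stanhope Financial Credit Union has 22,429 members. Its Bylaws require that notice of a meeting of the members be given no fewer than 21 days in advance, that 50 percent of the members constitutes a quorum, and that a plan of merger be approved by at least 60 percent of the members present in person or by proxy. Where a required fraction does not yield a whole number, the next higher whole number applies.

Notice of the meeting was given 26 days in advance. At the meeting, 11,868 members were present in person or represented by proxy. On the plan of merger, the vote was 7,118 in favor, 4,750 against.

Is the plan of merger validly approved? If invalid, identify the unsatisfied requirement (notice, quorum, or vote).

Invalid — vote requirement not satisfied.

Notice: 26 days given; 21 required. Satisfied.
Quorum: 50% of 22,429 = 11,214.50, rounded up to 11,215; 11,868 present. Satisfied.
Vote: requires three-fifths of those present (11,868); 3/5 of 11868 = 7120.80, rounded up to 7121, so 7,121 needed; 7,118 in favor. Not satisfied.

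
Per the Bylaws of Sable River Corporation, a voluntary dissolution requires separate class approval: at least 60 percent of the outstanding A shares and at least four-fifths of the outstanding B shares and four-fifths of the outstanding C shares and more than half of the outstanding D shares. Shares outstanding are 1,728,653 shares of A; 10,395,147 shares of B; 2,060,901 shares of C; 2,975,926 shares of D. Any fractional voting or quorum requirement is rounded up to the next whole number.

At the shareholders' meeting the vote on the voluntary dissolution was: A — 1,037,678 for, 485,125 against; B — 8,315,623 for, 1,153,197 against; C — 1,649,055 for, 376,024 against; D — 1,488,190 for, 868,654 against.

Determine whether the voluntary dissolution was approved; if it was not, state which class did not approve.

A: 3/5 of 1728653 = 1037191.80, rounded up to 1037192; 1,037,192 required, 1,037,678 in favor — approved.
B: 4/5 of 10395147 = 8316117.60, rounded up to 8316118; 8,316,118 required, 8,315,623 in favor — not approved.
C: 4/5 of 2060901 = 1648720.80, rounded up to 1648721; 1,648,721 required, 1,649,055 in favor — approved.
D: a majority of 2975926 is 1487964; 1,487,964 required, 1,488,190 in favor — approved.

Not approved — the B shares did not give the required vote.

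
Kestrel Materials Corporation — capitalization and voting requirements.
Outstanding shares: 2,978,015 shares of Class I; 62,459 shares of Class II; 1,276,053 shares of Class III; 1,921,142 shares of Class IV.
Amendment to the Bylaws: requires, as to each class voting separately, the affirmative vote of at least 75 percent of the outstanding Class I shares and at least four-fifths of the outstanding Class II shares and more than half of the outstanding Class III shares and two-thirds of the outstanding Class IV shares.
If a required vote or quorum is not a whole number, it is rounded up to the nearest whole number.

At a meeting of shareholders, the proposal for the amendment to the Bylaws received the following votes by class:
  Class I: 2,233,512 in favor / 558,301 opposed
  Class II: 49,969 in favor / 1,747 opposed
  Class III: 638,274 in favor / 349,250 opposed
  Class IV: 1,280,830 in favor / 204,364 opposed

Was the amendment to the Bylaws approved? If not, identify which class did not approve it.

Class I: 3/4 of 2978015 = 2233511.25, rounded up to 2233512; 2,233,512 required, 2,233,512 in favor — approved.
Class II: 4/5 of 62459 = 49967.20, rounded up to 49968; 49,968 required, 49,969 in favor — approved.
Class III: a majority of 1276053 is 638027; 638,027 required, 638,274 in favor — approved.
Class IV: 2/3 of 1921142 = 1280761.33, rounded up to 1280762; 1,280,762 required, 1,280,830 in favor — approved.

Approved — every class gave the required vote.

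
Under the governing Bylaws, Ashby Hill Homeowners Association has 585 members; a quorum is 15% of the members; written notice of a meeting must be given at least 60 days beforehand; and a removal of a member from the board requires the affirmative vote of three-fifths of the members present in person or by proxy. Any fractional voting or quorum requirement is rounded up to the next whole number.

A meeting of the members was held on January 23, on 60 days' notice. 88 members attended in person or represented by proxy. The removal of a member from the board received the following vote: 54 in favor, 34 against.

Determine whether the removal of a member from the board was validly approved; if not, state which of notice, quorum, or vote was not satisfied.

Valid — all requirements satisfied.

Notice: 60 days given; 60 required. Satisfied.
Quorum: 15% of 585 = 87.75, rounded up to 88; 88 present. Satisfied.
Vote: requires three-fifths of those present (88); 3/5 of 88 = 52.80, rounded up to 53, so 53 needed; 54 in favor. Satisfied.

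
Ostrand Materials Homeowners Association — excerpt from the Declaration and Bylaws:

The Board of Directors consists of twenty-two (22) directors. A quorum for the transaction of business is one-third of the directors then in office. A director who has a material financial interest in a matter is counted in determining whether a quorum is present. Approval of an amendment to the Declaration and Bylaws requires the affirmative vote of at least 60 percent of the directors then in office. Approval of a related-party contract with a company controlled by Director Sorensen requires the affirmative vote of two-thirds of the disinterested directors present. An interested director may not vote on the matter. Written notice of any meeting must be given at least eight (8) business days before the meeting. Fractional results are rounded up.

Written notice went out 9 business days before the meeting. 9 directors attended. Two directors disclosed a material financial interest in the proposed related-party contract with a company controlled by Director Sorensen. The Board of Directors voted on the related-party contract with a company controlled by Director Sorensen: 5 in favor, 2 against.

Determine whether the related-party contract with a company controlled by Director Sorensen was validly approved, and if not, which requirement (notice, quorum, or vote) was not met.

Notice: 9 business days given; 8 required (9 ≥ 8). Satisfied.
Quorum: 9 present (interested directors count toward quorum); quorum is 8. Satisfied.
Vote: the related-party contract with a company controlled by Director Sorensen requires two-thirds of the disinterested directors present (9 − 2 = 7). 2/3 of 7 = 4.67, rounded up to 5, so 5 affirmative votes are needed; 5 voted in favor. Satisfied.

Valid — all requirements satisfied.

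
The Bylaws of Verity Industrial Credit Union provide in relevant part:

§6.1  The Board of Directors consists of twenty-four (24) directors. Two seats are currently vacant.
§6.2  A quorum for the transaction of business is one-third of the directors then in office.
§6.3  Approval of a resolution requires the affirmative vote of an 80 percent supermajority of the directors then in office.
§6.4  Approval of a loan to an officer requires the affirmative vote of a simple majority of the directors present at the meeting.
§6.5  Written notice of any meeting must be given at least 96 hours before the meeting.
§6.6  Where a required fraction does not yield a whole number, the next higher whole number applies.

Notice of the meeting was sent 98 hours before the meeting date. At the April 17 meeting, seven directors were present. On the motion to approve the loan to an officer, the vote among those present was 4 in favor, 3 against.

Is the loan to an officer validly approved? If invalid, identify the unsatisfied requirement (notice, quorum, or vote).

Notice: 98 hours given; 96 required (98 ≥ 96). Satisfied.
Quorum: 7 present; quorum is 8. Not satisfied.
Vote: the loan to an officer requires a majority of the directors present (7). A majority of 7 is 4, so 4 affirmative votes are needed; 4 voted in favor. Satisfied. (Moot — without a quorum no business can be validly transacted.)

Invalid — quorum requirement not satisfied.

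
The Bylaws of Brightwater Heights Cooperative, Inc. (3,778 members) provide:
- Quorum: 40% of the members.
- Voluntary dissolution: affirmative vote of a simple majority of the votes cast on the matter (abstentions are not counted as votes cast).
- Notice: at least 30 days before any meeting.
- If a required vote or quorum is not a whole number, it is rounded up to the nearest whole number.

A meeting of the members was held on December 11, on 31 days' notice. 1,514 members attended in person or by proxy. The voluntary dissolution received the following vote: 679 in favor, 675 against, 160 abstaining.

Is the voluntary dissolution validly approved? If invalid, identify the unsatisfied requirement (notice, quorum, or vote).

Valid — all requirements satisfied.

Notice: 31 days given; 30 required. Satisfied.
Quorum: 40% of 3,778 = 1,511.20, rounded up to 1,512; 1,514 present. Satisfied.
Vote: requires a majority of the votes cast (1,514 − 160 abstaining = 1,354); a majority of 1354 is 678, so 678 needed; 679 in favor. Satisfied.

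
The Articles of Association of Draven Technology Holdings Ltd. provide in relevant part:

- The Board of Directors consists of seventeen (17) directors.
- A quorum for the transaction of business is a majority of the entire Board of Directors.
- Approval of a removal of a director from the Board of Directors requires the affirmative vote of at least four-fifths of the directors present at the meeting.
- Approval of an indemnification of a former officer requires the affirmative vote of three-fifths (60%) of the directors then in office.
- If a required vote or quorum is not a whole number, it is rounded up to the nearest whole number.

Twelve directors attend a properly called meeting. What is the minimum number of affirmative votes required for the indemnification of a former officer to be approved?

11

The indemnification of a former officer requires three-fifths of the directors then in office (17).
3/5 of 17 = 10.20, rounded up to 11.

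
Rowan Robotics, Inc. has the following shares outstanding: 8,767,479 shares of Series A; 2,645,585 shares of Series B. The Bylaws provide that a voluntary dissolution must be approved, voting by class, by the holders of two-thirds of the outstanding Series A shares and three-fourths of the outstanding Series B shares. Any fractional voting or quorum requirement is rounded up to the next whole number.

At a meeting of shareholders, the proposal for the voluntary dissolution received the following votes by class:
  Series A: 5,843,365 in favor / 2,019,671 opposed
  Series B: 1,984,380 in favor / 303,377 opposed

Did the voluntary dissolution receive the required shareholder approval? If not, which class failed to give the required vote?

Series A: 2/3 of 8767479 = 5844986; 5,844,986 required, 5,843,365 in favor — not approved.
Series B: 3/4 of 2645585 = 1984188.75, rounded up to 1984189; 1,984,189 required, 1,984,380 in favor — approved.

Not approved — the Series A shares did not give the required vote.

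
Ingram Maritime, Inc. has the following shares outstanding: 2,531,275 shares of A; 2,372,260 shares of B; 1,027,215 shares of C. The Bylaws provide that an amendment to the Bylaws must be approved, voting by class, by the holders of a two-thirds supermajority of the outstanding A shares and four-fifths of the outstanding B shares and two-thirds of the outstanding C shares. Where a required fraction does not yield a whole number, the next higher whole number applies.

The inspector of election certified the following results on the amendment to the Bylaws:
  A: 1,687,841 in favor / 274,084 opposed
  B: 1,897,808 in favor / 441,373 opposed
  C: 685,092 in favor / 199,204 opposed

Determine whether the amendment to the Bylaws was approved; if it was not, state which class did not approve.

A: 2/3 of 2531275 = 1687516.67, rounded up to 1687517; 1,687,517 required, 1,687,841 in favor — approved.
B: 4/5 of 2372260 = 1897808; 1,897,808 required, 1,897,808 in favor — approved.
C: 2/3 of 1027215 = 684810; 684,810 required, 685,092 in favor — approved.

Approved — every class gave the required vote.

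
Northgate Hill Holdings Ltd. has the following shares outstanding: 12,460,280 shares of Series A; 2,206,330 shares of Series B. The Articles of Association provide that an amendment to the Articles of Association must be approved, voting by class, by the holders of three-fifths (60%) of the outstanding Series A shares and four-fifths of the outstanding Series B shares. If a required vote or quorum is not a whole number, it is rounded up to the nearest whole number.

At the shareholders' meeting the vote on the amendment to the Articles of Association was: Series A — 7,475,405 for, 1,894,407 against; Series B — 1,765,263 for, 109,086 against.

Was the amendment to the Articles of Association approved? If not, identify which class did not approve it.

Series A: 3/5 of 12460280 = 7476168; 7,476,168 required, 7,475,405 in favor — not approved.
Series B: 4/5 of 2206330 = 1765064; 1,765,064 required, 1,765,263 in favor — approved.

Not approved — the Series A shares did not give the required vote.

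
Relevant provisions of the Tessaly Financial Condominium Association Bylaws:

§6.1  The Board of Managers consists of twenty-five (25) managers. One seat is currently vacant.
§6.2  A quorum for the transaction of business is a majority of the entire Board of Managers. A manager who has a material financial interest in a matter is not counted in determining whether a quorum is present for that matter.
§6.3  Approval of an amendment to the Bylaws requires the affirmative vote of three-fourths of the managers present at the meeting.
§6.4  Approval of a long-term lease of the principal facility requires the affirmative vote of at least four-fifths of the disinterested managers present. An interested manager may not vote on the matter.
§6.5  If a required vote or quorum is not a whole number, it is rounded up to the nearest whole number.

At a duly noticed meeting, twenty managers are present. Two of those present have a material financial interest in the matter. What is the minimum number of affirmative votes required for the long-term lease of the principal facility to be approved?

15

The long-term lease of the principal facility requires four-fifths of the disinterested managers present (20 − 2 = 18).
4/5 of 18 = 14.40, rounded up to 15.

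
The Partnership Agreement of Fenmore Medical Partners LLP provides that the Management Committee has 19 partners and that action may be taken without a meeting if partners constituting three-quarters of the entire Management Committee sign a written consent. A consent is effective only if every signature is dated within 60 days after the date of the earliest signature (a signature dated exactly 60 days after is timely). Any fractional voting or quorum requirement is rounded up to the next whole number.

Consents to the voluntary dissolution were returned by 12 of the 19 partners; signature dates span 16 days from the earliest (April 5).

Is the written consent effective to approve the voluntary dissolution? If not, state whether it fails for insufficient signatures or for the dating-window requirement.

Not effective — insufficient signatures.

Signatures required: three-quarters of 19 — 3/4 of 19 = 14.25, rounded up to 15, so 15 needed; 12 signed. Insufficient.
Dating window: the latest signature is 16 days after the earliest; the limit is 60 days. Within the window.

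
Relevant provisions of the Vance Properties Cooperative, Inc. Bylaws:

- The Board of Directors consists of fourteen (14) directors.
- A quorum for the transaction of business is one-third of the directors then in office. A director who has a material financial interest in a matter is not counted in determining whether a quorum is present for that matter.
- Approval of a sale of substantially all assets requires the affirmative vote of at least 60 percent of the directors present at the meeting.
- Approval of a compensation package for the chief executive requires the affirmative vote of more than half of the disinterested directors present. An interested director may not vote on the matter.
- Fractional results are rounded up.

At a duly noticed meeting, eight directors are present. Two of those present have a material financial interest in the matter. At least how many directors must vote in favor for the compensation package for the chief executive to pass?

4

The compensation package for the chief executive requires a majority of the disinterested directors present (8 − 2 = 6).
A majority of 6 is 4.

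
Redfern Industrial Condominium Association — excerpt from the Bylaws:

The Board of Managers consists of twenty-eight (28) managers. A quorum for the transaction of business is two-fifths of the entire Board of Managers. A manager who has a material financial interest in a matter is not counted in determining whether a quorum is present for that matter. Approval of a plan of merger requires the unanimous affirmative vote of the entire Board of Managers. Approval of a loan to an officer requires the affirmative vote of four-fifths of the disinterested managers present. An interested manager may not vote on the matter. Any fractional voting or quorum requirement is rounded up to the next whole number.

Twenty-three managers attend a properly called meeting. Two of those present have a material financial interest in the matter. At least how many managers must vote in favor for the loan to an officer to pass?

The loan to an officer requires four-fifths of the disinterested managers present (23 − 2 = 21).
4/5 of 21 = 16.80, rounded up to 17.

17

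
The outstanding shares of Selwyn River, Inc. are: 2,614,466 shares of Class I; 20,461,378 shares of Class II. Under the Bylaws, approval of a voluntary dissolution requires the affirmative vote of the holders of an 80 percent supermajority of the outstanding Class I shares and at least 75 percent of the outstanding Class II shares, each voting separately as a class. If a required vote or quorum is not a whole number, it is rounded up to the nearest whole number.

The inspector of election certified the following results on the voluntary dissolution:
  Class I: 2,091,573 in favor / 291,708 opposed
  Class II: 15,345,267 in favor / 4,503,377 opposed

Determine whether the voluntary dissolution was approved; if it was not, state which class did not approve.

Not approved — the Class II shares did not give the required vote.

Class I: 4/5 of 2614466 = 2091572.80, rounded up to 2091573; 2,091,573 required, 2,091,573 in favor — approved.
Class II: 3/4 of 20461378 = 15346033.50, rounded up to 15346034; 15,346,034 required, 15,345,267 in favor — not approved.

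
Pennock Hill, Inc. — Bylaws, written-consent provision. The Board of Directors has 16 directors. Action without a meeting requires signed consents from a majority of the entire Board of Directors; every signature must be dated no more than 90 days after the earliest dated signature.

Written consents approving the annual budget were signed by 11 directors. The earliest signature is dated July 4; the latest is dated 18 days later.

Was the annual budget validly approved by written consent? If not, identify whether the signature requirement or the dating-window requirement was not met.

Effective — both the signature and dating-window requirements are satisfied.

Signatures required: a majority of 16 — a majority of 16 is 9, so 9 needed; 11 signed. Sufficient.
Dating window: the latest signature is 18 days after the earliest; the limit is 90 days. Within the window.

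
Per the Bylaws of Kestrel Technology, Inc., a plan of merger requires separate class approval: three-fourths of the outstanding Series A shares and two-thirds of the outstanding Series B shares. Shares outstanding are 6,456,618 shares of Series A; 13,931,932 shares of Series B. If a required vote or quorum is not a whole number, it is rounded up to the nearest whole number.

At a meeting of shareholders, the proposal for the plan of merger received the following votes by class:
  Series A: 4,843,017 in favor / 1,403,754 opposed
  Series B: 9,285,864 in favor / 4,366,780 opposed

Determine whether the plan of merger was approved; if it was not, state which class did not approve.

Not approved — the Series B shares did not give the required vote.

Series A: 3/4 of 6456618 = 4842463.50, rounded up to 4842464; 4,842,464 required, 4,843,017 in favor — approved.
Series B: 2/3 of 13931932 = 9287954.67, rounded up to 9287955; 9,287,955 required, 9,285,864 in favor — not approved.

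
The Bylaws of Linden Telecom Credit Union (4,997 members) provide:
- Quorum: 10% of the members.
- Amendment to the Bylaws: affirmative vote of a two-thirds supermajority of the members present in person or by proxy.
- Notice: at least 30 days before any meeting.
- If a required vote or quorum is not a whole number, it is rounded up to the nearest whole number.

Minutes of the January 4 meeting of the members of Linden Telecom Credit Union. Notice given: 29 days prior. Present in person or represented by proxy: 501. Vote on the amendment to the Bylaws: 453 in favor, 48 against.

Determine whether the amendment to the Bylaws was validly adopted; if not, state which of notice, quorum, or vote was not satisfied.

Notice: 29 days given; 30 required. Not satisfied.
Quorum: 10% of 4,997 = 499.70, rounded up to 500; 501 present. Satisfied.
Vote: requires two-thirds of those present (501); 2/3 of 501 = 334, so 334 needed; 453 in favor. Satisfied.

Invalid — notice requirement not satisfied.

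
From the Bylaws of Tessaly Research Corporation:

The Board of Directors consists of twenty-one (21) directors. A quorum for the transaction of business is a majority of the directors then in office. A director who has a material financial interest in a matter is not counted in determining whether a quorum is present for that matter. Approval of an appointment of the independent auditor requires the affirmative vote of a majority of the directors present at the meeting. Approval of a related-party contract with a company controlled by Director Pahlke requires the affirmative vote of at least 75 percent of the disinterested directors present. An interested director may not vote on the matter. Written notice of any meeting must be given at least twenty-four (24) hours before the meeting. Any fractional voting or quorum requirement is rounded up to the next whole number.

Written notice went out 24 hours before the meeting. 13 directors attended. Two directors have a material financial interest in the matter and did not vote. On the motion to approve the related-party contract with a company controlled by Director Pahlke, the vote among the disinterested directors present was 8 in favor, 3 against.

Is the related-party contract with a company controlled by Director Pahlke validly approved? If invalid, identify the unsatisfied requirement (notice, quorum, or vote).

Notice: 24 hours given; 24 required (24 ≥ 24). Satisfied.
Quorum: 13 present, but the 2 interested directors do not count, leaving 11. Quorum is 11. Satisfied.
Vote: the related-party contract with a company controlled by Director Pahlke requires three-fourths of the disinterested directors present (13 − 2 = 11). 3/4 of 11 = 8.25, rounded up to 9, so 9 affirmative votes are needed; 8 voted in favor. Not satisfied.

Invalid — vote requirement not satisfied.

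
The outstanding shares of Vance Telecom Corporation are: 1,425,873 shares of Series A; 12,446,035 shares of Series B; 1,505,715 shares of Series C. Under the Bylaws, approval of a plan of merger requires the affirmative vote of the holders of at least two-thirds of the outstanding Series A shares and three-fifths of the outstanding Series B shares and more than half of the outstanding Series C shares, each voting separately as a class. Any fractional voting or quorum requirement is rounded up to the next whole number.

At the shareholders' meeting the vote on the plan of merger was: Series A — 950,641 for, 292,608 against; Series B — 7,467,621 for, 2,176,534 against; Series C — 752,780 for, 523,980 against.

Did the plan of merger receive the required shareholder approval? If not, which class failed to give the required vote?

Series A: 2/3 of 1425873 = 950582; 950,582 required, 950,641 in favor — approved.
Series B: 3/5 of 12446035 = 7467621; 7,467,621 required, 7,467,621 in favor — approved.
Series C: a majority of 1505715 is 752858; 752,858 required, 752,780 in favor — not approved.

Not approved — the Series C shares did not give the required vote.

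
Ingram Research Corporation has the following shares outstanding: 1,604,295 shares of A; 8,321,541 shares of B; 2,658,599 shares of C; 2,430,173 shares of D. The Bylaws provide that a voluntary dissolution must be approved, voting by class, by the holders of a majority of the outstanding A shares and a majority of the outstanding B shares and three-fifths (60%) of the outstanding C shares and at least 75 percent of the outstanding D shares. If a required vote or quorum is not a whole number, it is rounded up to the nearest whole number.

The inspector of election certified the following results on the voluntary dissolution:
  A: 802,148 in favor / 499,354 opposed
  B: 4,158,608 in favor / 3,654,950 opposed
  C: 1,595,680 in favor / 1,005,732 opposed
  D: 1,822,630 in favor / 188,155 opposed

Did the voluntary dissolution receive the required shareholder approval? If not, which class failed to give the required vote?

A: a majority of 1604295 is 802148; 802,148 required, 802,148 in favor — approved.
B: a majority of 8321541 is 4160771; 4,160,771 required, 4,158,608 in favor — not approved.
C: 3/5 of 2658599 = 1595159.40, rounded up to 1595160; 1,595,160 required, 1,595,680 in favor — approved.
D: 3/4 of 2430173 = 1822629.75, rounded up to 1822630; 1,822,630 required, 1,822,630 in favor — approved.

Not approved — the B shares did not give the required vote.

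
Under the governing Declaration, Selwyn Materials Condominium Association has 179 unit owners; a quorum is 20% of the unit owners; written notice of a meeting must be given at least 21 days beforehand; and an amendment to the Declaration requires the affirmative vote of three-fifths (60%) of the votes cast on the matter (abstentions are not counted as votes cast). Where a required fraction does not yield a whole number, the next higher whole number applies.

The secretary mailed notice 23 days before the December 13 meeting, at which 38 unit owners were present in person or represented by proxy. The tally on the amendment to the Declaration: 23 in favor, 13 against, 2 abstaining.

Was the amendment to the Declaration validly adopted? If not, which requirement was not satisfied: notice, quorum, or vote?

Valid — all requirements satisfied.

Notice: 23 days given; 21 required. Satisfied.
Quorum: 20% of 179 = 35.80, rounded up to 36; 38 present. Satisfied.
Vote: requires three-fifths of the votes cast (38 − 2 abstaining = 36); 3/5 of 36 = 21.60, rounded up to 22, so 22 needed; 23 in favor. Satisfied.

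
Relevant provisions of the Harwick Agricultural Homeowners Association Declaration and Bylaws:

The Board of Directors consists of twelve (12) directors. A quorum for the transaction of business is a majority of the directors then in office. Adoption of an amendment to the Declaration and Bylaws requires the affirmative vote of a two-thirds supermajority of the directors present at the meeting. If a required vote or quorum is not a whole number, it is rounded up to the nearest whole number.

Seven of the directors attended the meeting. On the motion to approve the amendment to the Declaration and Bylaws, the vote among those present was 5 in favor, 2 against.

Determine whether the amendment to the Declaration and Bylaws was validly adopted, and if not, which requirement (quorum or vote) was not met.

Quorum: 7 present; quorum is 7. Satisfied.
Vote: the amendment to the Declaration and Bylaws requires two-thirds of the directors present (7). 2/3 of 7 = 4.67, rounded up to 5, so 5 affirmative votes are needed; 5 voted in favor. Satisfied.

Valid — all requirements satisfied.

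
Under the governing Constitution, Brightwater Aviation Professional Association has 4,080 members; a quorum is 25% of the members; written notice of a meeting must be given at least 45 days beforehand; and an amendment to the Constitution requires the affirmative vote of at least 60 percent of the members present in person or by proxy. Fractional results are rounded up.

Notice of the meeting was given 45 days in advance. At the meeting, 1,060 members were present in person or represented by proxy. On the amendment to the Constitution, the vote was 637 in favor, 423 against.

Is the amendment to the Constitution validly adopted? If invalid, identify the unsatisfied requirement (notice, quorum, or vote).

Valid — all requirements satisfied.

Notice: 45 days given; 45 required. Satisfied.
Quorum: 25% of 4,080 = 1,020; 1,060 present. Satisfied.
Vote: requires three-fifths of those present (1,060); 3/5 of 1060 = 636, so 636 needed; 637 in favor. Satisfied.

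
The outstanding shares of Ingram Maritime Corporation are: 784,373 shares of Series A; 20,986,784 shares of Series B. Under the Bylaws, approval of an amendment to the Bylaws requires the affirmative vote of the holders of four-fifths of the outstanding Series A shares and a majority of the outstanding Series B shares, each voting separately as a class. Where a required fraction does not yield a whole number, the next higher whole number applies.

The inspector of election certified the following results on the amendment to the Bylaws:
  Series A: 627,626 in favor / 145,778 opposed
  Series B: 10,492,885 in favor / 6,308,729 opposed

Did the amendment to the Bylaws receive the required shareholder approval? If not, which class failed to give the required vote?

Not approved — the Series B shares did not give the required vote.

Series A: 4/5 of 784373 = 627498.40, rounded up to 627499; 627,499 required, 627,626 in favor — approved.
Series B: a majority of 20986784 is 10493393; 10,493,393 required, 10,492,885 in favor — not approved.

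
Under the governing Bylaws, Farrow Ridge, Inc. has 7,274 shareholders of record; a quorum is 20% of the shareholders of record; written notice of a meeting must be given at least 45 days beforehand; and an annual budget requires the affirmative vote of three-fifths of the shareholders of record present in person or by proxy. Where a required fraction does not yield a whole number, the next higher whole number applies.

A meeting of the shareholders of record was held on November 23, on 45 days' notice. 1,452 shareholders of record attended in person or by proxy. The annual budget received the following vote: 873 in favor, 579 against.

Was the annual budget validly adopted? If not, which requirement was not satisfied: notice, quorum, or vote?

Invalid — quorum requirement not satisfied.

Notice: 45 days given; 45 required. Satisfied.
Quorum: 20% of 7,274 = 1,454.80, rounded up to 1,455; 1,452 present. Not satisfied.
Vote: requires three-fifths of those present (1,452); 3/5 of 1452 = 871.20, rounded up to 872, so 872 needed; 873 in favor. Satisfied.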